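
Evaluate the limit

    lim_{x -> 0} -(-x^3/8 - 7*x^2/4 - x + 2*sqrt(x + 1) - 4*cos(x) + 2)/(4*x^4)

Substitution gives 0/0 (the numerator vanishes to order 4).
Expand each term to order x^4: the coefficient of x^4 in 2·√(1 + x) is -5/64 and in -4·cos(x) is -1/6.
Lower-order terms cancel with the polynomial part, so the numerator is (-47/192)·x^4 + o(x^4), and the limit is (-47/192)/(-4) = 47/768.

47/768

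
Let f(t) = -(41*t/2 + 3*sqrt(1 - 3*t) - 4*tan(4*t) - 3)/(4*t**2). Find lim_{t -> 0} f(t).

Substitution gives 0/0 (the numerator vanishes to order 2).
Expand each term to order t^2: the coefficient of t^2 in 3·√(1 - 3t) is -27/8 and in -4·tan(4t) is 0.
Lower-order terms cancel with the polynomial part, so the numerator is (-27/8)·t^2 + o(t^2), and the limit is (-27/8)/(-4) = 27/32.

27/32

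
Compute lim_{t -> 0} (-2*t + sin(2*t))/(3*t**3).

-4/9

Direct substitution gives 0/0.
Apply L'Hôpital: lim (2*cos(2*t) - 2)/(9*t^2), still 0/0.
Apply L'Hôpital: lim (-4*sin(2*t))/(18*t), still 0/0.
After 3 applications of L'Hôpital's rule the quotient is (-8*cos(2*t))/(18); substituting t = 0 gives -4/9.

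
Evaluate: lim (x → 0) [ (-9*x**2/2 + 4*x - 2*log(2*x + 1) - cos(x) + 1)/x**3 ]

-16/3

Substitution gives 0/0 (the numerator vanishes to order 3).
Expand each term to order x^3: the coefficient of x^3 in −cos(x) is 0 and in -2·ln(1 + 2x) is -16/3.
Lower-order terms cancel with the polynomial part, so the numerator is (-16/3)·x^3 + o(x^3), and the limit is (-16/3)/(1) = -16/3.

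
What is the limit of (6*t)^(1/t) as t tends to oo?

1

Base → ∞ and exponent → 0: an ∞^0 form.
Take logs: (1/t)·ln(6·t^1) = (ln 6 + 1·ln t)/t → 0.
So the limit is e^0 = 1.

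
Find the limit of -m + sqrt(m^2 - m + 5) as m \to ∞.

An ∞ − ∞ form. Rationalising with the conjugate, the difference becomes (-m + 5) / (√(m^2 - m + 5) + m).
For large m the denominator behaves like 2·m, so the quotient tends to -1/2 = -1/2.

-1/2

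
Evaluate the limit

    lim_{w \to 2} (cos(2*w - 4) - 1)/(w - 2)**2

-2

Direct substitution gives 0/0.
Apply L'Hôpital: lim (-2*sin(2*w - 4))/(2*w - 4), still 0/0.
After 2 applications of L'Hôpital's rule the quotient is (-4*cos(2*w - 4))/(2); substituting w = 2 gives -2.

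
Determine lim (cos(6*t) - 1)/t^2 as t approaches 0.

-18

Direct substitution gives 0/0.
Apply L'Hôpital: lim (-6*sin(6*t))/(2*t), still 0/0.
After 2 applications of L'Hôpital's rule the quotient is (-36*cos(6*t))/(2); substituting t = 0 gives -18.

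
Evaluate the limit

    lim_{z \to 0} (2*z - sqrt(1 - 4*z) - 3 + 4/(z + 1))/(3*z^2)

2

Substitution gives 0/0; apply L'Hôpital's rule 2 times.
After differentiating numerator and denominator 2 times the quotient is (8/(z + 1)^3 + 4/(1 - 4*z)^(3/2))/(6); at z = 0 this is 2.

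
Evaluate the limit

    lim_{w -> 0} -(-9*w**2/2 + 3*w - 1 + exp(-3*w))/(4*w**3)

Direct substitution gives 0/0.
Apply L'Hôpital: lim (-9*w + 3 - 3*e^(-3*w))/(-12*w^2), still 0/0.
Apply L'Hôpital: lim (-9 + 9*e^(-3*w))/(-24*w), still 0/0.
After 3 applications of L'Hôpital's rule the quotient is (-27*e^(-3*w))/(-24); substituting w = 0 gives 9/8.

9/8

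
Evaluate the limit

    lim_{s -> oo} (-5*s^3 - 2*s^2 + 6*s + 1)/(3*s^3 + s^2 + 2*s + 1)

Numerator and denominator both have degree 3.
Dividing every term by s^3, all lower-order terms vanish and the limit is the ratio of leading coefficients, -5/(3) = -5/3.

-5/3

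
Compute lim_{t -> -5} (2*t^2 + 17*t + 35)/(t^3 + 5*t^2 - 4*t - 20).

Direct substitution gives 0/0, so factor. Both numerator and denominator have (t + 5) as a factor.
After cancelling, the expression reduces to (2*t + 7)/(t^2 - 4).
Substituting t = -5 gives -1/7.

-1/7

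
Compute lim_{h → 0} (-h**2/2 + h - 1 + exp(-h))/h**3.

Direct substitution gives 0/0.
Apply L'Hôpital: lim (-h + 1 - e^(-h))/(3*h^2), still 0/0.
Apply L'Hôpital: lim (-1 + e^(-h))/(6*h), still 0/0.
After 3 applications of L'Hôpital's rule the quotient is (-e^(-h))/(6); substituting h = 0 gives -1/6.

-1/6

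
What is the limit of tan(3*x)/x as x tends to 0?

Substitution gives 0/0.
Since tan(u)/u → 1 as u → 0, tan(3x)/(3x) → 1 and the limit is 3.

3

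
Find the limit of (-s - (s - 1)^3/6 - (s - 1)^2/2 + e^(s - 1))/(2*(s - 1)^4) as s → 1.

Direct substitution gives 0/0.
Apply L'Hôpital: lim (-s - (s - 1)^2/2 + e^(s - 1))/(8*(s - 1)^3), still 0/0.
Apply L'Hôpital: lim (-s + e^(s - 1))/(24*(s - 1)^2), still 0/0.
Apply L'Hôpital: lim (e^(s - 1) - 1)/(48*s - 48), still 0/0.
After 4 applications of L'Hôpital's rule the quotient is (e^(s - 1))/(48); substituting s = 1 gives 1/48.

1/48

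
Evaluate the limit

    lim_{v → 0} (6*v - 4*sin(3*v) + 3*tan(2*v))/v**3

Substitution gives 0/0 (the numerator vanishes to order 3).
Expand each term to order v^3: the coefficient of v^3 in -4·sin(3v) is 18 and in 3·tan(2v) is 8.
Lower-order terms cancel with the polynomial part, so the numerator is (26)·v^3 + o(v^3), and the limit is (26)/(1) = 26.

26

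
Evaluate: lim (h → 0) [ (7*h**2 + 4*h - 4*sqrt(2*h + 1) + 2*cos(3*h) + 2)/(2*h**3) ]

-1

Substitution gives 0/0; apply L'Hôpital's rule 3 times.
After differentiating numerator and denominator 3 times the quotient is (54*sin(3*h) - 12/(2*h + 1)^(5/2))/(12); at h = 0 this is -1.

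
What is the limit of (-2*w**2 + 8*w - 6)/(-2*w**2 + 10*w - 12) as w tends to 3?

2

Direct substitution gives 0/0, so factor. Both numerator and denominator have (w - 3) as a factor.
After cancelling, the expression reduces to (2 - 2*w)/(4 - 2*w).
Substituting w = 3 gives 2.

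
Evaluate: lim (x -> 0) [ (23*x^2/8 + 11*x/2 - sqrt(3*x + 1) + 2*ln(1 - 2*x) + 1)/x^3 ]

Substitution gives 0/0; apply L'Hôpital's rule 3 times.
After differentiating numerator and denominator 3 times the quotient is (-81/(8*(3*x + 1)^(5/2)) + 32/(2*x - 1)^3)/(6); at x = 0 this is -337/48.

-337/48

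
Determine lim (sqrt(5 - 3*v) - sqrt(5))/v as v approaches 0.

-3*√(5)/10

Substitution gives 0/0. Multiply numerator and denominator by the conjugate √(5 - 3v) + √5.
The numerator becomes (5 - 3v) − 5 = -3v, so the expression simplifies to -3/(√(5 - 3v) + √5).
Letting v → 0 gives -3/(2√5) = -3*√(5)/10.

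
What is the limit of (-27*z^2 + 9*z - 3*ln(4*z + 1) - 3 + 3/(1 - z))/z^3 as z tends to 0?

Substitution gives 0/0 (the numerator vanishes to order 3).
Expand each term to order z^3: the coefficient of z^3 in -3·ln(1 + 4z) is -64 and in 3·1/(1 - z) is 3.
Lower-order terms cancel with the polynomial part, so the numerator is (-61)·z^3 + o(z^3), and the limit is (-61)/(1) = -61.

-61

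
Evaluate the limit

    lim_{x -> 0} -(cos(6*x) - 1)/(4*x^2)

Direct substitution gives 0/0.
Apply L'Hôpital: lim (-6*sin(6*x))/(-8*x), still 0/0.
After 2 applications of L'Hôpital's rule the quotient is (-36*cos(6*x))/(-8); substituting x = 0 gives 9/2.

9/2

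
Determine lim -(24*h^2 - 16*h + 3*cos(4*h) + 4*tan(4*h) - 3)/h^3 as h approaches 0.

Substitution gives 0/0 (the numerator vanishes to order 3).
Expand each term to order h^3: the coefficient of h^3 in 4·tan(4h) is 256/3 and in 3·cos(4h) is 0.
Lower-order terms cancel with the polynomial part, so the numerator is (256/3)·h^3 + o(h^3), and the limit is (256/3)/(-1) = -256/3.

-256/3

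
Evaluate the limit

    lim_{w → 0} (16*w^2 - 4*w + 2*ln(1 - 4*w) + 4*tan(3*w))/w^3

-20/3

Substitution gives 0/0; apply L'Hôpital's rule 3 times.
After differentiating numerator and denominator 3 times the quotient is (648*tan(3*w)^2/cos(3*w)^2 + 216/cos(3*w)^2 + 256/(4*w - 1)^3)/(6); at w = 0 this is -20/3.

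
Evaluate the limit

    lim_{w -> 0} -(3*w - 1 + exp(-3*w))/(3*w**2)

Direct substitution gives 0/0.
Apply L'Hôpital: lim (3 - 3*e^(-3*w))/(-6*w), still 0/0.
After 2 applications of L'Hôpital's rule the quotient is (9*e^(-3*w))/(-6); substituting w = 0 gives -3/2.

-3/2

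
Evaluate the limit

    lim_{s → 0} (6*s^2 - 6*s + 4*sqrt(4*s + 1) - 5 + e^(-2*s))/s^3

44/3

Substitution gives 0/0 (the numerator vanishes to order 3).
Expand each term to order s^3: the coefficient of s^3 in 4·√(1 + 4s) is 16 and in e^(-2s) is -4/3.
Lower-order terms cancel with the polynomial part, so the numerator is (44/3)·s^3 + o(s^3), and the limit is (44/3)/(1) = 44/3.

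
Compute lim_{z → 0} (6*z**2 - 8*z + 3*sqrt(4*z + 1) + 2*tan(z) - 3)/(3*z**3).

38/9

Substitution gives 0/0; apply L'Hôpital's rule 3 times.
After differentiating numerator and denominator 3 times the quotient is (12*tan(z)^2/cos(z)^2 + 4/cos(z)^2 + 72/(4*z + 1)^(5/2))/(18); at z = 0 this is 38/9.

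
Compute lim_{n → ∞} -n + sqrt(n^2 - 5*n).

-5/2

This has the form ∞ − ∞. Multiply and divide by the conjugate √(n^2 - 5*n) + n.
That gives (-5n) / (√(n^2 - 5*n) + n).
Divide numerator and denominator by n: the limit is -5/(2·1) = -5/2.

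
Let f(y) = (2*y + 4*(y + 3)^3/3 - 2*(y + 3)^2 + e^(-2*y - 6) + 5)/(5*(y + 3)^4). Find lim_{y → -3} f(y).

Direct substitution gives 0/0.
Apply L'Hôpital: lim (-4*y + 4*(y + 3)^2 - 2*e^(-2*y - 6) - 10)/(20*(y + 3)^3), still 0/0.
Apply L'Hôpital: lim (8*y + 4*e^(-2*y - 6) + 20)/(60*(y + 3)^2), still 0/0.
Apply L'Hôpital: lim (8 - 8*e^(-2*y - 6))/(120*y + 360), still 0/0.
After 4 applications of L'Hôpital's rule the quotient is (16*e^(-2*y - 6))/(120); substituting y = -3 gives 2/15.

2/15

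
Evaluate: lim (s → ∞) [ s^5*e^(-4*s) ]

0

Write as s^5/e^{4s}, an ∞/∞ form.
Exponential growth dominates any polynomial, so repeated L'Hôpital (or the standard result) gives 0.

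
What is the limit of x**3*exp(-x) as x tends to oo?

Write as x^3/e^{1x}, an ∞/∞ form.
Exponential growth dominates any polynomial, so repeated L'Hôpital (or the standard result) gives 0.

0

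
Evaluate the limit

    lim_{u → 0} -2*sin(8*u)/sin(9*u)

-16/9

Substitution gives 0/0.
Divide numerator and denominator by u: sin(8u)/u → 8 and sin(9u)/u → 9, so the limit is -2·8/9 = -16/9.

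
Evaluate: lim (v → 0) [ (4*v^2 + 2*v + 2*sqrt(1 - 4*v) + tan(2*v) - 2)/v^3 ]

Substitution gives 0/0; apply L'Hôpital's rule 3 times.
After differentiating numerator and denominator 3 times the quotient is (48*tan(2*v)^2/cos(2*v)^2 + 16/cos(2*v)^2 - 48/(1 - 4*v)^(5/2))/(6); at v = 0 this is -16/3.

-16/3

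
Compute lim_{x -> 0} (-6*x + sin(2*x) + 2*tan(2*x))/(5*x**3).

Substitution gives 0/0 (the numerator vanishes to order 3).
Expand each term to order x^3: the coefficient of x^3 in 2·tan(2x) is 16/3 and in sin(2x) is -4/3.
Lower-order terms cancel with the polynomial part, so the numerator is (4)·x^3 + o(x^3), and the limit is (4)/(5) = 4/5.

4/5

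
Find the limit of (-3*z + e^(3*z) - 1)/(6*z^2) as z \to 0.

Direct substitution gives 0/0.
Apply L'Hôpital: lim (3*e^(3*z) - 3)/(12*z), still 0/0.
After 2 applications of L'Hôpital's rule the quotient is (9*e^(3*z))/(12); substituting z = 0 gives 3/4.

3/4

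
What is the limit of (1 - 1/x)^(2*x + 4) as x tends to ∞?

Let L be the limit and take ln: ln L = lim (2x + 4)·ln(1 - 1/x) = lim (2x + 4)·(-1/x + O(1/x²)) = -2.
Hence L = e^(-2).

e^(-2)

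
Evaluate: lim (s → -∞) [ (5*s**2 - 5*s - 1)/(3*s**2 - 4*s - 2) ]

5/3

Numerator and denominator both have degree 2.
Dividing every term by s^2, all lower-order terms vanish and the limit is the ratio of leading coefficients, 5/(3) = 5/3.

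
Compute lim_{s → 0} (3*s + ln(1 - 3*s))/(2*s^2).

Direct substitution gives 0/0.
Apply L'Hôpital: lim (3 - 3/(1 - 3*s))/(4*s), still 0/0.
After 2 applications of L'Hôpital's rule the quotient is (-9/(1 - 3*s)^2)/(4); substituting s = 0 gives -9/4.

-9/4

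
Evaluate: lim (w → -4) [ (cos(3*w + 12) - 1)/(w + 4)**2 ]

-9/2

Direct substitution gives 0/0.
Apply L'Hôpital: lim (-3*sin(3*w + 12))/(2*w + 8), still 0/0.
After 2 applications of L'Hôpital's rule the quotient is (-9*cos(3*w + 12))/(2); substituting w = -4 gives -9/2.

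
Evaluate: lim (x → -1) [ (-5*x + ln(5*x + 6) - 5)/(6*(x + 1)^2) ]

-25/12

Direct substitution gives 0/0.
Apply L'Hôpital: lim (-5 + 5/(5*x + 6))/(12*x + 12), still 0/0.
After 2 applications of L'Hôpital's rule the quotient is (-25/(5*x + 6)^2)/(12); substituting x = -1 gives -25/12.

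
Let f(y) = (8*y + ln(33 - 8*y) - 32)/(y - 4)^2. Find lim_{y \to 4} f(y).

Direct substitution gives 0/0.
Apply L'Hôpital: lim (8 - 8/(33 - 8*y))/(2*y - 8), still 0/0.
After 2 applications of L'Hôpital's rule the quotient is (-64/(33 - 8*y)^2)/(2); substituting y = 4 gives -32.

-32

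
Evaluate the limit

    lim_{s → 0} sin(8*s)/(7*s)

Substitution gives 0/0.
Write it as (8/7)·sin(8s)/(8s); since sin(u)/u → 1, the limit is 8/7.

8/7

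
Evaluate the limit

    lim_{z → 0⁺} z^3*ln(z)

This is a 0·(−∞) form. Rewrite as 1·ln(z) / z^(−3) and apply L'Hôpital:
the derivative quotient is 1·(1/z) / (−3·z^(−4)) = (-1/3)·z^3 → 0.

0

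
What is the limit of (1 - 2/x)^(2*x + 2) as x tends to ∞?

e^(-4)

Let L be the limit and take ln: ln L = lim (2x + 2)·ln(1 - 2/x) = lim (2x + 2)·(-2/x + O(1/x²)) = -4.
Hence L = e^(-4).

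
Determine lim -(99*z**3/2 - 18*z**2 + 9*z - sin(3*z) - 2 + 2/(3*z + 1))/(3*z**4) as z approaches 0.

-54

Substitution gives 0/0; apply L'Hôpital's rule 4 times.
After differentiating numerator and denominator 4 times the quotient is (-81*sin(3*z) + 3888/(3*z + 1)^5)/(-72); at z = 0 this is -54.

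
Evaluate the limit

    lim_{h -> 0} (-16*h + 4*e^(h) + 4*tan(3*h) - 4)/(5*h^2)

Substitution gives 0/0 (the numerator vanishes to order 2).
Expand each term to order h^2: the coefficient of h^2 in 4·tan(3h) is 0 and in 4·e^(h) is 2.
Lower-order terms cancel with the polynomial part, so the numerator is (2)·h^2 + o(h^2), and the limit is (2)/(5) = 2/5.

2/5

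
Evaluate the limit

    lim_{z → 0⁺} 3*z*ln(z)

This is a 0·(−∞) form. Rewrite as 3·ln(z) / z^(−1) and apply L'Hôpital:
the derivative quotient is 3·(1/z) / (−1·z^(−2)) = (-3/1)·z^1 → 0.

0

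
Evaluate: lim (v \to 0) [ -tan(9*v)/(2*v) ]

-9/2

Substitution gives 0/0.
Since tan(u)/u → 1 as u → 0, tan(9v)/(9v) → 1 and the limit is 9/(-2) = -9/2.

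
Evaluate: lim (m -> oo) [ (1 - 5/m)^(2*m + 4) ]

Let L be the limit and take ln: ln L = lim (2m + 4)·ln(1 - 5/m) = lim (2m + 4)·(-5/m + O(1/m²)) = -10.
Hence L = e^(-10).

e^(-10)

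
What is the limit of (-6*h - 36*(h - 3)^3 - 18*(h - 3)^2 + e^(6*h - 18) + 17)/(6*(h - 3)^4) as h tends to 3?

Direct substitution gives 0/0.
Apply L'Hôpital: lim (-36*h - 108*(h - 3)^2 + 6*e^(6*h - 18) + 102)/(24*(h - 3)^3), still 0/0.
Apply L'Hôpital: lim (-216*h + 36*e^(6*h - 18) + 612)/(72*(h - 3)^2), still 0/0.
Apply L'Hôpital: lim (216*e^(6*h - 18) - 216)/(144*h - 432), still 0/0.
After 4 applications of L'Hôpital's rule the quotient is (1296*e^(6*h - 18))/(144); substituting h = 3 gives 9.

9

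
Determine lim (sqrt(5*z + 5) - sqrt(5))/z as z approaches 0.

√(5)/2

A 0/0 form; rationalise with √(5 + 5z) + √5. This collapses the numerator to 5z, leaving 5/(√(5 + 5z) + √5) → 5/(2√5) = √(5)/2.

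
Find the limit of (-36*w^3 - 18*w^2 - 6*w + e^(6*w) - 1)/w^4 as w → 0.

54

Direct substitution gives 0/0.
Apply L'Hôpital: lim (-108*w^2 - 36*w + 6*e^(6*w) - 6)/(4*w^3), still 0/0.
Apply L'Hôpital: lim (-216*w + 36*e^(6*w) - 36)/(12*w^2), still 0/0.
Apply L'Hôpital: lim (216*e^(6*w) - 216)/(24*w), still 0/0.
After 4 applications of L'Hôpital's rule the quotient is (1296*e^(6*w))/(24); substituting w = 0 gives 54.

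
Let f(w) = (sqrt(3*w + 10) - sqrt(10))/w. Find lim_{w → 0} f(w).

3*√(10)/20

A 0/0 form; rationalise with √(10 + 3w) + √10. This collapses the numerator to 3w, leaving 3/(√(10 + 3w) + √10) → 3/(2√10) = 3*√(10)/20.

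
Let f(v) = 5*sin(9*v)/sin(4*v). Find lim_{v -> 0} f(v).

45/4

Substitution gives 0/0.
Divide numerator and denominator by v: sin(9v)/v → 9 and sin(4v)/v → 4, so the limit is 5·9/4 = 45/4.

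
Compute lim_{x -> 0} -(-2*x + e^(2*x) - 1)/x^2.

-2

Direct substitution gives 0/0.
Apply L'Hôpital: lim (2*e^(2*x) - 2)/(-2*x), still 0/0.
After 2 applications of L'Hôpital's rule the quotient is (4*e^(2*x))/(-2); substituting x = 0 gives -2.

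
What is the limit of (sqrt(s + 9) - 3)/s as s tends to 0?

1/6

A 0/0 form; rationalise with √(9 + s) + √9. This collapses the numerator to s, leaving 1/(√(9 + s) + √9) → 1/(2√9) = 1/6.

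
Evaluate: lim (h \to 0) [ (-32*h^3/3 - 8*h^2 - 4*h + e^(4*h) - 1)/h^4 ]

32/3

Direct substitution gives 0/0.
Apply L'Hôpital: lim (-32*h^2 - 16*h + 4*e^(4*h) - 4)/(4*h^3), still 0/0.
Apply L'Hôpital: lim (-64*h + 16*e^(4*h) - 16)/(12*h^2), still 0/0.
Apply L'Hôpital: lim (64*e^(4*h) - 64)/(24*h), still 0/0.
After 4 applications of L'Hôpital's rule the quotient is (256*e^(4*h))/(24); substituting h = 0 gives 32/3.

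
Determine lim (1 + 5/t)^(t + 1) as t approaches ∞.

e^(5)

Write it as [(1 + 5/t)^t]^(1) · (1 + 5/t)^(1). The bracketed term tends to e^(5) and the second factor to 1, so the limit is e^(5).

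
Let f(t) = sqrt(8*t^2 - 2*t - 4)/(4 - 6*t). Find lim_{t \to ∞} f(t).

-√(2)/3

For large |t|, √(8*t^2 - 2*t - 4) ≈ √8·|t| and the denominator ≈ -6t.
Since t → +∞, |t| = t, giving √8/(-6) = -√(2)/3.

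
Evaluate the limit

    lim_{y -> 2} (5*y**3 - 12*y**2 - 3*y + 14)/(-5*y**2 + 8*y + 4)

-3/4

At y = 2 both the top and bottom vanish — a removable singularity. Factoring out (y - 2) from each leaves (5*y^2 - 2*y - 7)/(-5*y - 2), which at y = 2 equals -3/4.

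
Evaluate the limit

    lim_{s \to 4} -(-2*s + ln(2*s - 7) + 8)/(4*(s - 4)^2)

Direct substitution gives 0/0.
Apply L'Hôpital: lim (-2 + 2/(2*s - 7))/(32 - 8*s), still 0/0.
After 2 applications of L'Hôpital's rule the quotient is (-4/(2*s - 7)^2)/(-8); substituting s = 4 gives 1/2.

1/2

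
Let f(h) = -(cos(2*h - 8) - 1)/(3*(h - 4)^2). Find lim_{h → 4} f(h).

Direct substitution gives 0/0.
Apply L'Hôpital: lim (-2*sin(2*h - 8))/(24 - 6*h), still 0/0.
After 2 applications of L'Hôpital's rule the quotient is (-4*cos(2*h - 8))/(-6); substituting h = 4 gives 2/3.

2/3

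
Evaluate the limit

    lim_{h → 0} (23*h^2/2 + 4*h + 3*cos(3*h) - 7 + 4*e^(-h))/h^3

Substitution gives 0/0; apply L'Hôpital's rule 3 times.
After differentiating numerator and denominator 3 times the quotient is (81*sin(3*h) - 4*e^(-h))/(6); at h = 0 this is -2/3.

-2/3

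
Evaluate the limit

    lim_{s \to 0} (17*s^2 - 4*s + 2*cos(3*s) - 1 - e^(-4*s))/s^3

Substitution gives 0/0; apply L'Hôpital's rule 3 times.
After differentiating numerator and denominator 3 times the quotient is (54*sin(3*s) + 64*e^(-4*s))/(6); at s = 0 this is 32/3.

32/3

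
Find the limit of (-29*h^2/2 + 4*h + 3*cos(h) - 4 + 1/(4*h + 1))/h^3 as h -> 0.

Substitution gives 0/0; apply L'Hôpital's rule 3 times.
After differentiating numerator and denominator 3 times the quotient is (3*sin(h) - 384/(4*h + 1)^4)/(6); at h = 0 this is -64.

-64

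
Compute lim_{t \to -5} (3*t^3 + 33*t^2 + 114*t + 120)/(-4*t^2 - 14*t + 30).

Since t = -5 makes numerator and denominator zero, (t + 5) divides both.
Cancelling it gives (3*t^2 + 18*t + 24)/(6 - 4*t); now plug in t = -5 to get 9/26.

9/26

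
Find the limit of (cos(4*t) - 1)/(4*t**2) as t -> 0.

Direct substitution gives 0/0.
Apply L'Hôpital: lim (-4*sin(4*t))/(8*t), still 0/0.
After 2 applications of L'Hôpital's rule the quotient is (-16*cos(4*t))/(8); substituting t = 0 gives -2.

-2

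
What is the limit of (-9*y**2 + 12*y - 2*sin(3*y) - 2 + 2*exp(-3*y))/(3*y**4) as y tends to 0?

9/4

Substitution gives 0/0; apply L'Hôpital's rule 4 times.
After differentiating numerator and denominator 4 times the quotient is (-162*sin(3*y) + 162*e^(-3*y))/(72); at y = 0 this is 9/4.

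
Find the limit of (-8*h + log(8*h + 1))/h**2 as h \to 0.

Direct substitution gives 0/0.
Apply L'Hôpital: lim (-8 + 8/(8*h + 1))/(2*h), still 0/0.
After 2 applications of L'Hôpital's rule the quotient is (-64/(8*h + 1)^2)/(2); substituting h = 0 gives -32.

-32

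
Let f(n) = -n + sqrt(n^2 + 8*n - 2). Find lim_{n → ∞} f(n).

An ∞ − ∞ form. Rationalising with the conjugate, the difference becomes (8n - 2) / (√(n^2 + 8*n - 2) + n).
For large n the denominator behaves like 2·n, so the quotient tends to 8/2 = 4.

4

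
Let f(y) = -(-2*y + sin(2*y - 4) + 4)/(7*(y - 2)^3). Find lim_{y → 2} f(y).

Direct substitution gives 0/0.
Apply L'Hôpital: lim (2*cos(2*y - 4) - 2)/(-21*(y - 2)^2), still 0/0.
Apply L'Hôpital: lim (-4*sin(2*y - 4))/(84 - 42*y), still 0/0.
After 3 applications of L'Hôpital's rule the quotient is (-8*cos(2*y - 4))/(-42); substituting y = 2 gives 4/21.

4/21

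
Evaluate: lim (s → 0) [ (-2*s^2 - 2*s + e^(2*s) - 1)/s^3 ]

4/3

Direct substitution gives 0/0.
Apply L'Hôpital: lim (-4*s + 2*e^(2*s) - 2)/(3*s^2), still 0/0.
Apply L'Hôpital: lim (4*e^(2*s) - 4)/(6*s), still 0/0.
After 3 applications of L'Hôpital's rule the quotient is (8*e^(2*s))/(6); substituting s = 0 gives 4/3.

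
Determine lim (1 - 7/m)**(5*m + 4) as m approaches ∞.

Let L be the limit and take ln: ln L = lim (5m + 4)·ln(1 - 7/m) = lim (5m + 4)·(-7/m + O(1/m²)) = -35.
Hence L = e^(-35).

e^(-35)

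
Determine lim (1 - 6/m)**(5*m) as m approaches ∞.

e^(-30)

The base → 1 and the exponent → ∞: a 1^∞ form.
Take logarithms: (5m)·ln(1 - 6/m). Since ln(1+u) ~ u for small u, this behaves like (5m)·(-6/m) → -30.
So the limit is e^(-30).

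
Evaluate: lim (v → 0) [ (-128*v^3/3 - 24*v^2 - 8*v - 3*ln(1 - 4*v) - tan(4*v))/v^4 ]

Substitution gives 0/0 (the numerator vanishes to order 4).
Expand each term to order v^4: the coefficient of v^4 in -3·ln(1 - 4v) is 192 and in −tan(4v) is 0.
Lower-order terms cancel with the polynomial part, so the numerator is (192)·v^4 + o(v^4), and the limit is (192)/(1) = 192.

192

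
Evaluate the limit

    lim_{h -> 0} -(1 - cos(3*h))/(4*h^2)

Substitution gives 0/0.
Use (1 − cos u)/u² → 1/2 with u = 3h: the limit is 3²/(2·(-4)) = -9/8.

-9/8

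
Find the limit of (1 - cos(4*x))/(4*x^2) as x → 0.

2

Substitution gives 0/0.
Use (1 − cos u)/u² → 1/2 with u = 4x: the limit is 4²/(2·4) = 2.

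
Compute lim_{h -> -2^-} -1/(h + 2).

As h → -2⁻, (h + 2) → 0⁻, so (h + 2)^1 → 0⁻ and -1/(h + 2)^1 → ∞.

∞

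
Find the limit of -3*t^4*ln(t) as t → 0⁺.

0

This is a 0·(−∞) form. Rewrite as -3·ln(t) / t^(−4) and apply L'Hôpital:
the derivative quotient is -3·(1/t) / (−4·t^(−5)) = (3/4)·t^4 → 0.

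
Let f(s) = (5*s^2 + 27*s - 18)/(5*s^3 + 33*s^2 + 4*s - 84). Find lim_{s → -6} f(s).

-33/148

At s = -6 both the top and bottom vanish — a removable singularity. Factoring out (s + 6) from each leaves (5*s - 3)/(5*s^2 + 3*s - 14), which at s = -6 equals -33/148.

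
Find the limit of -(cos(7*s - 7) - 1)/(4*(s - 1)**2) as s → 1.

Direct substitution gives 0/0.
Apply L'Hôpital: lim (-7*sin(7*s - 7))/(8 - 8*s), still 0/0.
After 2 applications of L'Hôpital's rule the quotient is (-49*cos(7*s - 7))/(-8); substituting s = 1 gives 49/8.

49/8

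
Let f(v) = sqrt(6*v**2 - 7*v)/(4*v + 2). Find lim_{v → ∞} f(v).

For large |v|, √(6*v^2 - 7*v) ≈ √6·|v| and the denominator ≈ 4v.
Since v → +∞, |v| = v, giving √6/(4) = √(6)/4.

√(6)/4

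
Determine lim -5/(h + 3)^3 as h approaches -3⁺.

As h → -3⁺, (h + 3) → 0⁺, so (h + 3)^3 → 0⁺ and -5/(h + 3)^3 → -∞.

-∞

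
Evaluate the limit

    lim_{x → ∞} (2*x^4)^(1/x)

Base → ∞ and exponent → 0: an ∞^0 form.
Take logs: (1/x)·ln(2·x^4) = (ln 2 + 4·ln x)/x → 0.
So the limit is e^0 = 1.

1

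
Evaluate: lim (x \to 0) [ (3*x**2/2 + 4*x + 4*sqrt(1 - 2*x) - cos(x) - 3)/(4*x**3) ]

Substitution gives 0/0 (the numerator vanishes to order 3).
Expand each term to order x^3: the coefficient of x^3 in 4·√(1 - 2x) is -2 and in −cos(x) is 0.
Lower-order terms cancel with the polynomial part, so the numerator is (-2)·x^3 + o(x^3), and the limit is (-2)/(4) = -1/2.

-1/2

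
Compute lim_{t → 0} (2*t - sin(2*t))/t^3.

4/3

Direct substitution gives 0/0.
Apply L'Hôpital: lim (2 - 2*cos(2*t))/(3*t^2), still 0/0.
Apply L'Hôpital: lim (4*sin(2*t))/(6*t), still 0/0.
After 3 applications of L'Hôpital's rule the quotient is (8*cos(2*t))/(6); substituting t = 0 gives 4/3.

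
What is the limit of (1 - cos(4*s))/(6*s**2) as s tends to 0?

4/3

Substitution gives 0/0.
Use (1 − cos u)/u² → 1/2 with u = 4s: the limit is 4²/(2·6) = 4/3.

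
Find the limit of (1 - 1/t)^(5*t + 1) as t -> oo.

Write it as [(1 - 1/t)^t]^(5) · (1 - 1/t)^(1). The bracketed term tends to e^(-1) and the second factor to 1, so the limit is e^(-5).

e^(-5)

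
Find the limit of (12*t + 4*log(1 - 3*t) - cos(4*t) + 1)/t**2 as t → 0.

-10

Substitution gives 0/0; apply L'Hôpital's rule 2 times.
After differentiating numerator and denominator 2 times the quotient is (16*cos(4*t) - 36/(3*t - 1)^2)/(2); at t = 0 this is -10.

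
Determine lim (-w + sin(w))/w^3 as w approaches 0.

-1/6

Direct substitution gives 0/0.
Apply L'Hôpital: lim (cos(w) - 1)/(3*w^2), still 0/0.
Apply L'Hôpital: lim (-sin(w))/(6*w), still 0/0.
After 3 applications of L'Hôpital's rule the quotient is (-cos(w))/(6); substituting w = 0 gives -1/6.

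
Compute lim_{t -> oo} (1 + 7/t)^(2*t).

The base → 1 and the exponent → ∞: a 1^∞ form.
Take logarithms: (2t)·ln(1 + 7/t). Since ln(1+u) ~ u for small u, this behaves like (2t)·(7/t) → 14.
So the limit is e^(14).

e^(14)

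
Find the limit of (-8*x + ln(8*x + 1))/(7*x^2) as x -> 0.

Direct substitution gives 0/0.
Apply L'Hôpital: lim (-8 + 8/(8*x + 1))/(14*x), still 0/0.
After 2 applications of L'Hôpital's rule the quotient is (-64/(8*x + 1)^2)/(14); substituting x = 0 gives -32/7.

-32/7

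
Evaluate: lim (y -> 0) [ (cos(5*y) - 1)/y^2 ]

-25/2

Direct substitution gives 0/0.
Apply L'Hôpital: lim (-5*sin(5*y))/(2*y), still 0/0.
After 2 applications of L'Hôpital's rule the quotient is (-25*cos(5*y))/(2); substituting y = 0 gives -25/2.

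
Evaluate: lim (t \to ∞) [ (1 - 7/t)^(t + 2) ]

e^(-7)

Write it as [(1 - 7/t)^t]^(1) · (1 - 7/t)^(2). The bracketed term tends to e^(-7) and the second factor to 1, so the limit is e^(-7).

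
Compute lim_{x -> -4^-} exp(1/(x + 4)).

0

As x → -4⁻, 1/(x + 4) → −∞, so e^(1/(x + 4)) → 0.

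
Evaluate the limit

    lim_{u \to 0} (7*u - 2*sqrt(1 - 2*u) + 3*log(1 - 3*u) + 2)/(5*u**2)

-5/2

Substitution gives 0/0 (the numerator vanishes to order 2).
Expand each term to order u^2: the coefficient of u^2 in -2·√(1 - 2u) is 1 and in 3·ln(1 - 3u) is -27/2.
Lower-order terms cancel with the polynomial part, so the numerator is (-25/2)·u^2 + o(u^2), and the limit is (-25/2)/(5) = -5/2.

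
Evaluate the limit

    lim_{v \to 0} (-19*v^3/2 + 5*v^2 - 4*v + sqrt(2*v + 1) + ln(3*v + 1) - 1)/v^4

Substitution gives 0/0; apply L'Hôpital's rule 4 times.
After differentiating numerator and denominator 4 times the quotient is (-486/(3*v + 1)^4 - 15/(2*v + 1)^(7/2))/(24); at v = 0 this is -167/8.

-167/8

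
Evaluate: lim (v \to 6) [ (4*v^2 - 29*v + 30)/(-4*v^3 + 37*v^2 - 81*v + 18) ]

Since v = 6 makes numerator and denominator zero, (v - 6) divides both.
Cancelling it gives (4*v - 5)/(-4*v^2 + 13*v - 3); now plug in v = 6 to get -19/69.

-19/69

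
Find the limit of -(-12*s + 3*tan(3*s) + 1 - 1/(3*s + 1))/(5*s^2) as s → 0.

Substitution gives 0/0; apply L'Hôpital's rule 2 times.
After differentiating numerator and denominator 2 times the quotient is (54*tan(3*s)/cos(3*s)^2 - 18/(3*s + 1)^3)/(-10); at s = 0 this is 9/5.

9/5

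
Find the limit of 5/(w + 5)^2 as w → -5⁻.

As w → -5⁻, (w + 5) → 0⁻, so (w + 5)^2 → 0⁺ and 5/(w + 5)^2 → ∞.

∞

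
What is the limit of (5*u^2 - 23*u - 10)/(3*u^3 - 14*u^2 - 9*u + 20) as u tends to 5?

At u = 5 both the top and bottom vanish — a removable singularity. Factoring out (u - 5) from each leaves (5*u + 2)/(3*u^2 + u - 4), which at u = 5 equals 27/76.

27/76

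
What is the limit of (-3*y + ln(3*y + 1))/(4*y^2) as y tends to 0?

-9/8

Direct substitution gives 0/0.
Apply L'Hôpital: lim (-3 + 3/(3*y + 1))/(8*y), still 0/0.
After 2 applications of L'Hôpital's rule the quotient is (-9/(3*y + 1)^2)/(8); substituting y = 0 gives -9/8.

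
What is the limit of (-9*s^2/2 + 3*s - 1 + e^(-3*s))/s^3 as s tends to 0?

Direct substitution gives 0/0.
Apply L'Hôpital: lim (-9*s + 3 - 3*e^(-3*s))/(3*s^2), still 0/0.
Apply L'Hôpital: lim (-9 + 9*e^(-3*s))/(6*s), still 0/0.
After 3 applications of L'Hôpital's rule the quotient is (-27*e^(-3*s))/(6); substituting s = 0 gives -9/2.

-9/2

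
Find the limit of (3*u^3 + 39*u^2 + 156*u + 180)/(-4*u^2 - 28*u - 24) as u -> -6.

3/5

At u = -6 both the top and bottom vanish — a removable singularity. Factoring out (u + 6) from each leaves (3*u^2 + 21*u + 30)/(-4*u - 4), which at u = -6 equals 3/5.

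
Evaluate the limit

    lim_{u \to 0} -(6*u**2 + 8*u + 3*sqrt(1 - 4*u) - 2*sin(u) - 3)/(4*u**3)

Substitution gives 0/0 (the numerator vanishes to order 3).
Expand each term to order u^3: the coefficient of u^3 in 3·√(1 - 4u) is -12 and in -2·sin(u) is 1/3.
Lower-order terms cancel with the polynomial part, so the numerator is (-35/3)·u^3 + o(u^3), and the limit is (-35/3)/(-4) = 35/12.

35/12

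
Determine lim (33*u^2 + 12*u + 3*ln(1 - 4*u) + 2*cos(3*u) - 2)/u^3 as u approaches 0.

-64

Substitution gives 0/0; apply L'Hôpital's rule 3 times.
After differentiating numerator and denominator 3 times the quotient is (54*sin(3*u) + 384/(4*u - 1)^3)/(6); at u = 0 this is -64.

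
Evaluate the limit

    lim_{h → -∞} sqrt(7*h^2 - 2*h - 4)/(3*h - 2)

-√(7)/3

For large |h|, √(7*h^2 - 2*h - 4) ≈ √7·|h| and the denominator ≈ 3h.
Since h → −∞, |h| = −h, giving −√7/(3) = -√(7)/3.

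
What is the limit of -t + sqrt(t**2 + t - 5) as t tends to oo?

An ∞ − ∞ form. Rationalising with the conjugate, the difference becomes (t - 5) / (√(t^2 + t - 5) + t).
For large t the denominator behaves like 2·t, so the quotient tends to 1/2 = 1/2.

1/2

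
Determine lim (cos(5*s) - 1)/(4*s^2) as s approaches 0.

Direct substitution gives 0/0.
Apply L'Hôpital: lim (-5*sin(5*s))/(8*s), still 0/0.
After 2 applications of L'Hôpital's rule the quotient is (-25*cos(5*s))/(8); substituting s = 0 gives -25/8.

-25/8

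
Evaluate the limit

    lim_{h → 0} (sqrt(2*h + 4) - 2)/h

A 0/0 form; rationalise with √(4 + 2h) + √4. This collapses the numerator to 2h, leaving 2/(√(4 + 2h) + √4) → 2/(2√4) = 1/2.

1/2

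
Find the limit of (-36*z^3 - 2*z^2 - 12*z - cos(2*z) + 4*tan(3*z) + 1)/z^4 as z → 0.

Substitution gives 0/0 (the numerator vanishes to order 4).
Expand each term to order z^4: the coefficient of z^4 in −cos(2z) is -2/3 and in 4·tan(3z) is 0.
Lower-order terms cancel with the polynomial part, so the numerator is (-2/3)·z^4 + o(z^4), and the limit is (-2/3)/(1) = -2/3.

-2/3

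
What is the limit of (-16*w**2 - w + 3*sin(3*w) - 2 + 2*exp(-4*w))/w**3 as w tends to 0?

Substitution gives 0/0; apply L'Hôpital's rule 3 times.
After differentiating numerator and denominator 3 times the quotient is (-81*cos(3*w) - 128*e^(-4*w))/(6); at w = 0 this is -209/6.

-209/6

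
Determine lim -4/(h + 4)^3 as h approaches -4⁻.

As h → -4⁻, (h + 4) → 0⁻, so (h + 4)^3 → 0⁻ and -4/(h + 4)^3 → ∞.

∞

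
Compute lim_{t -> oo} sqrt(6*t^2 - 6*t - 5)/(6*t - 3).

For large |t|, √(6*t^2 - 6*t - 5) ≈ √6·|t| and the denominator ≈ 6t.
Since t → +∞, |t| = t, giving √6/(6) = √(6)/6.

√(6)/6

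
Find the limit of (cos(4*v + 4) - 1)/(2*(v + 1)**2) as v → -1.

-4

Direct substitution gives 0/0.
Apply L'Hôpital: lim (-4*sin(4*v + 4))/(4*v + 4), still 0/0.
After 2 applications of L'Hôpital's rule the quotient is (-16*cos(4*v + 4))/(4); substituting v = -1 gives -4.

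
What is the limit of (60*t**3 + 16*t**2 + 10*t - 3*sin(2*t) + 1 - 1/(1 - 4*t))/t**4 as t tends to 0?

Substitution gives 0/0 (the numerator vanishes to order 4).
Expand each term to order t^4: the coefficient of t^4 in -3·sin(2t) is 0 and in −1/(1 - 4t) is -256.
Lower-order terms cancel with the polynomial part, so the numerator is (-256)·t^4 + o(t^4), and the limit is (-256)/(1) = -256.

-256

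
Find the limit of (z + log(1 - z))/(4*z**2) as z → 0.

-1/8

Direct substitution gives 0/0.
Apply L'Hôpital: lim (1 - 1/(1 - z))/(8*z), still 0/0.
After 2 applications of L'Hôpital's rule the quotient is (-1/(1 - z)^2)/(8); substituting z = 0 gives -1/8.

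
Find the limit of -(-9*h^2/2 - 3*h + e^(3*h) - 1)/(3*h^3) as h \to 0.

Direct substitution gives 0/0.
Apply L'Hôpital: lim (-9*h + 3*e^(3*h) - 3)/(-9*h^2), still 0/0.
Apply L'Hôpital: lim (9*e^(3*h) - 9)/(-18*h), still 0/0.
After 3 applications of L'Hôpital's rule the quotient is (27*e^(3*h))/(-18); substituting h = 0 gives -3/2.

-3/2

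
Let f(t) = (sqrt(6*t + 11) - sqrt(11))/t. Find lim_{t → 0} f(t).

Substitution gives 0/0. Multiply numerator and denominator by the conjugate √(11 + 6t) + √11.
The numerator becomes (11 + 6t) − 11 = 6t, so the expression simplifies to 6/(√(11 + 6t) + √11).
Letting t → 0 gives 6/(2√11) = 3*√(11)/11.

3*√(11)/11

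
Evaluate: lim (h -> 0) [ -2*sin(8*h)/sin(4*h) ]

Substitution gives 0/0.
Divide numerator and denominator by h: sin(8h)/h → 8 and sin(4h)/h → 4, so the limit is -2·8/4 = -4.

-4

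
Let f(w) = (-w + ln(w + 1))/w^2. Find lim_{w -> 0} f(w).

Direct substitution gives 0/0.
Apply L'Hôpital: lim (-1 + 1/(w + 1))/(2*w), still 0/0.
After 2 applications of L'Hôpital's rule the quotient is (-1/(w + 1)^2)/(2); substituting w = 0 gives -1/2.

-1/2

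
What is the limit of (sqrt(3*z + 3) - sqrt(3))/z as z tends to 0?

Substitution gives 0/0. Multiply numerator and denominator by the conjugate √(3 + 3z) + √3.
The numerator becomes (3 + 3z) − 3 = 3z, so the expression simplifies to 3/(√(3 + 3z) + √3).
Letting z → 0 gives 3/(2√3) = √(3)/2.

√(3)/2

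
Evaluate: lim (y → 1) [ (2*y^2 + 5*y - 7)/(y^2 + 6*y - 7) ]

9/8

Since y = 1 makes numerator and denominator zero, (y - 1) divides both.
Cancelling it gives (2*y + 7)/(y + 7); now plug in y = 1 to get 9/8.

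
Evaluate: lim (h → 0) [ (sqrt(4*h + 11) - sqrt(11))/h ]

Substitution gives 0/0. Multiply numerator and denominator by the conjugate √(11 + 4h) + √11.
The numerator becomes (11 + 4h) − 11 = 4h, so the expression simplifies to 4/(√(11 + 4h) + √11).
Letting h → 0 gives 4/(2√11) = 2*√(11)/11.

2*√(11)/11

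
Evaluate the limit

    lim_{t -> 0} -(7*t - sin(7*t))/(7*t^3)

-49/6

Direct substitution gives 0/0.
Apply L'Hôpital: lim (7 - 7*cos(7*t))/(-21*t^2), still 0/0.
Apply L'Hôpital: lim (49*sin(7*t))/(-42*t), still 0/0.
After 3 applications of L'Hôpital's rule the quotient is (343*cos(7*t))/(-42); substituting t = 0 gives -49/6.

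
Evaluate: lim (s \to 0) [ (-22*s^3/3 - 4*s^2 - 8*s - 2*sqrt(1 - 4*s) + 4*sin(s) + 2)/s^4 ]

Substitution gives 0/0; apply L'Hôpital's rule 4 times.
After differentiating numerator and denominator 4 times the quotient is (4*sin(s) + 480/(1 - 4*s)^(7/2))/(24); at s = 0 this is 20.

20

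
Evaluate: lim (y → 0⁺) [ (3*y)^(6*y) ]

Base → 0⁺ and exponent → 0⁺: a 0^0 form.
Take logs: 6y·ln(3y). This is 0·(−∞); rewriting as ln(3y)/(1/(6y)) and applying L'Hôpital gives 0.
Hence the limit is e^0 = 1.

1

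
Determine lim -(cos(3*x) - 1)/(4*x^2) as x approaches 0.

Direct substitution gives 0/0.
Apply L'Hôpital: lim (-3*sin(3*x))/(-8*x), still 0/0.
After 2 applications of L'Hôpital's rule the quotient is (-9*cos(3*x))/(-8); substituting x = 0 gives 9/8.

9/8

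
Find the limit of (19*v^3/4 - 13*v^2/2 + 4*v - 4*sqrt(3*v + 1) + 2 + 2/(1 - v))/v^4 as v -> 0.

Substitution gives 0/0; apply L'Hôpital's rule 4 times.
After differentiating numerator and denominator 4 times the quotient is (1215/(4*(3*v + 1)^(7/2)) - 48/(v - 1)^5)/(24); at v = 0 this is 469/32.

469/32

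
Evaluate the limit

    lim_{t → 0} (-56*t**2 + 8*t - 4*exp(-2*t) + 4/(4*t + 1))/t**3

Substitution gives 0/0 (the numerator vanishes to order 3).
Expand each term to order t^3: the coefficient of t^3 in -4·e^(-2t) is 16/3 and in 4·1/(1 + 4t) is -256.
Lower-order terms cancel with the polynomial part, so the numerator is (-752/3)·t^3 + o(t^3), and the limit is (-752/3)/(1) = -752/3.

-752/3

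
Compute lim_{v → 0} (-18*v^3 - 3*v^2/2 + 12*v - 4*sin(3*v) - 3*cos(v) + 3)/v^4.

-1/8

Substitution gives 0/0; apply L'Hôpital's rule 4 times.
After differentiating numerator and denominator 4 times the quotient is (-324*sin(3*v) - 3*cos(v))/(24); at v = 0 this is -1/8.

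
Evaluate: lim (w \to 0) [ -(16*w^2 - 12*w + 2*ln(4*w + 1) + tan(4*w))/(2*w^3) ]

-32

Substitution gives 0/0; apply L'Hôpital's rule 3 times.
After differentiating numerator and denominator 3 times the quotient is (384*tan(4*w)^2/cos(4*w)^2 + 128/cos(4*w)^2 + 256/(4*w + 1)^3)/(-12); at w = 0 this is -32.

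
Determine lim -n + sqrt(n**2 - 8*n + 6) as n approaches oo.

-4

This has the form ∞ − ∞. Multiply and divide by the conjugate √(n^2 - 8*n + 6) + n.
That gives (-8n + 6) / (√(n^2 - 8*n + 6) + n).
Divide numerator and denominator by n: the limit is -8/(2·1) = -4.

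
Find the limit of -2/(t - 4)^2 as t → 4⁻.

As t → 4⁻, (t - 4) → 0⁻, so (t - 4)^2 → 0⁺ and -2/(t - 4)^2 → -∞.

-∞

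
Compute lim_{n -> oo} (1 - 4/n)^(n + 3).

e^(-4)

The base → 1 and the exponent → ∞: a 1^∞ form.
Take logarithms: (n + 3)·ln(1 - 4/n). Since ln(1+u) ~ u for small u, this behaves like (n)·(-4/n) → -4.
So the limit is e^(-4).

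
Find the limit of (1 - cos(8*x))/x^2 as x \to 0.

32

Substitution gives 0/0.
Use (1 − cos u)/u² → 1/2 with u = 8x: the limit is 8²/(2·1) = 32.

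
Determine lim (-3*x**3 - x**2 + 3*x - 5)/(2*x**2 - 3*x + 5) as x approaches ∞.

-∞

The numerator has higher degree (3 > 2); the quotient behaves like (-3/(2))·x^1 for large |x|.
As x → +∞ this diverges to -∞.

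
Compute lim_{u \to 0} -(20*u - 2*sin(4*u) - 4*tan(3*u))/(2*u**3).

22/3

Substitution gives 0/0 (the numerator vanishes to order 3).
Expand each term to order u^3: the coefficient of u^3 in -2·sin(4u) is 64/3 and in -4·tan(3u) is -36.
Lower-order terms cancel with the polynomial part, so the numerator is (-44/3)·u^3 + o(u^3), and the limit is (-44/3)/(-2) = 22/3.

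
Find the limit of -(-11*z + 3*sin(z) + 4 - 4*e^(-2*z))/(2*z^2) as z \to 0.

Substitution gives 0/0; apply L'Hôpital's rule 2 times.
After differentiating numerator and denominator 2 times the quotient is (-3*sin(z) - 16*e^(-2*z))/(-4); at z = 0 this is 4.

4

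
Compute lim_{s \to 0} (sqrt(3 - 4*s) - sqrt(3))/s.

Substitution gives 0/0. Multiply numerator and denominator by the conjugate √(3 - 4s) + √3.
The numerator becomes (3 - 4s) − 3 = -4s, so the expression simplifies to -4/(√(3 - 4s) + √3).
Letting s → 0 gives -4/(2√3) = -2*√(3)/3.

-2*√(3)/3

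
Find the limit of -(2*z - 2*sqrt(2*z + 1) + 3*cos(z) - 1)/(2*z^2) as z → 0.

Substitution gives 0/0; apply L'Hôpital's rule 2 times.
After differentiating numerator and denominator 2 times the quotient is (-3*cos(z) + 2/(2*z + 1)^(3/2))/(-4); at z = 0 this is 1/4.

1/4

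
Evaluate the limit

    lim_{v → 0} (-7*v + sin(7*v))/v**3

-343/6

Direct substitution gives 0/0.
Apply L'Hôpital: lim (7*cos(7*v) - 7)/(3*v^2), still 0/0.
Apply L'Hôpital: lim (-49*sin(7*v))/(6*v), still 0/0.
After 3 applications of L'Hôpital's rule the quotient is (-343*cos(7*v))/(6); substituting v = 0 gives -343/6.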